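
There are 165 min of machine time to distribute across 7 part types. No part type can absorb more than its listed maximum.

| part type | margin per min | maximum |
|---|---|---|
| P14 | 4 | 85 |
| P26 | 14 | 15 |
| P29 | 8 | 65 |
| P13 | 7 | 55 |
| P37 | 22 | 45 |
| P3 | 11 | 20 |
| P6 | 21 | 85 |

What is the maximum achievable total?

Order the part types by margin per min: P37 22 > P6 21 > P26 14 > P3 11 > P29 8 > P13 7 > P14 4.
P37: +45 to 45 (cap) — 120 left.
Give P6 85 to hit its cap of 85 — 35 left.
P26: +15 to 15 (cap) — 20 left.
Give P3 20 to hit its cap of 20 — 0 left.
Total = 14×15 + 22×45 + 11×20 + 21×85 = 3205.

3205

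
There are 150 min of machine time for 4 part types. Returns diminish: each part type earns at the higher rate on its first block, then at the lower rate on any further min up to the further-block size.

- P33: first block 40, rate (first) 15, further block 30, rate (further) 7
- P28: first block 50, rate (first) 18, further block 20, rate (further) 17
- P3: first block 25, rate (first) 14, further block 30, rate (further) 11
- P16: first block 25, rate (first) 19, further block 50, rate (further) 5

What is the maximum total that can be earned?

2525

Rank every tier by rate: P16/tier1 19 > P28/tier1 18 > P28/tier2 17 > P33/tier1 15 > P3/tier1 14 > P3/tier2 11 > P33/tier2 7 > P16/tier2 5.
P16/tier1 (19): +25 — 125 left.
P28 tier1 at 18: fill all 50 — 75 left.
P28/tier2 (17): +20 — 55 left.
P33/tier1 (15): +40 — 15 left.
P3 tier1 at 14: only 15 left, fill 15.
Total = 19×25 + 18×50 + 17×20 + 15×40 + 14×15 = 2525.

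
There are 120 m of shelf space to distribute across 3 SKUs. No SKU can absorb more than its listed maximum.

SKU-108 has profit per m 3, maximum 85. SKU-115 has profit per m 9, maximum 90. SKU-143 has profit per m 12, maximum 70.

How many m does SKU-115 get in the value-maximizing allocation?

50

Order the SKUs by profit per m: SKU-143 12 > SKU-115 9 > SKU-108 3.
Give SKU-143 70 to hit its cap of 70 ; 50 left.
Only 50 left; SKU-115 takes them to reach 50.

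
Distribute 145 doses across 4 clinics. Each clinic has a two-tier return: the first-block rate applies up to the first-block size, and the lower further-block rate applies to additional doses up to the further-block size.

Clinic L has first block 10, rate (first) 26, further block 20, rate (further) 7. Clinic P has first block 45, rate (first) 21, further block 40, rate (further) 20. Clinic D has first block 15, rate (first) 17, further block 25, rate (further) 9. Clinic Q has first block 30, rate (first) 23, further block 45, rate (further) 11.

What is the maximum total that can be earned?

3005

Treat each block as its own option and order by rate: Clinic L/first 26 > Clinic Q/first 23 > Clinic P/first 21 > Clinic P/second 20 > Clinic D/first 17 > Clinic Q/second 11 > Clinic D/second 9 > Clinic L/second 7.
Clinic L/first (26): +10 — 135 left.
Fill Clinic Q first block (30 at 23) — 105 left.
Clinic P/first (21): +45 — 60 left.
Clinic P/second (20): +40 — 20 left.
Clinic D/first (17): +15 — 5 left.
Clinic Q/second: +5 of 45 at 11; pool empty.
Total = 26×10 + 23×30 + 21×45 + 20×40 + 17×15 + 11×5 = 3005.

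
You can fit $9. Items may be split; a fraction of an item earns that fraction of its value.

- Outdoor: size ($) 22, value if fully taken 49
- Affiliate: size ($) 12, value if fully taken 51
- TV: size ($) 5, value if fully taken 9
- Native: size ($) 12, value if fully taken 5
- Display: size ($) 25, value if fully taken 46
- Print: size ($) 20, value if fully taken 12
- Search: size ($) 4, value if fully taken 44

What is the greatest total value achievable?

65.25

Best value per unit of size first: Search 44/4≈11, Affiliate 51/12≈4.25, Outdoor 49/22≈2.23, Display 46/25≈1.84, TV 9/5≈1.8, Print 12/20≈0.6, Native 5/12≈0.417.
Take all of Search (4 $, value 44) ; 5 $ left.
Only 5 $ remain; take 5/12 of Affiliate for value 51×5/12 = 21.25.
Total value = 65.25.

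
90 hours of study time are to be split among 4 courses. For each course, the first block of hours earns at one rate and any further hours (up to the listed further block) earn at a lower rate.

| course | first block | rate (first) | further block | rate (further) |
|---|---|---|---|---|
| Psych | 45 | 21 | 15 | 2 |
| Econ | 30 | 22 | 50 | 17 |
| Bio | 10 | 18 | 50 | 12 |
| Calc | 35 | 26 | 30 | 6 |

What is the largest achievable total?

2095

Treat each block as its own option and order by rate: Calc/first 26 > Econ/first 22 > Psych/first 21 > Bio/first 18 > Econ/second 17 > Bio/second 12 > Calc/second 6 > Psych/second 2.
Fill Calc first block (35 at 26) ; 55 left.
Econ/first (22): +30 ; 25 left.
Psych/first: +25 of 45 at 21; pool empty.
Total = 26×35 + 22×30 + 21×25 = 2095.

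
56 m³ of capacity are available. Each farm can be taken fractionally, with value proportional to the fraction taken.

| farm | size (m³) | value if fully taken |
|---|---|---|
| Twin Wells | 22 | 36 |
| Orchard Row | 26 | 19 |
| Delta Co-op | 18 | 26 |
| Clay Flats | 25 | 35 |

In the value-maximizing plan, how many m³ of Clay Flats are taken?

Rank by value-to-size ratio: Twin Wells 36/22≈1.64, Delta Co-op 26/18≈1.44, Clay Flats 35/25≈1.4, Orchard Row 19/26≈0.731.
All 22 m³ of Twin Wells fit (value 36) → 34 remain.
Take all of Delta Co-op (18 m³, value 26) → 16 m³ left.
16 m³ left: a 16/25 share of Clay Flats gives 35×16/25 = 22.4.

16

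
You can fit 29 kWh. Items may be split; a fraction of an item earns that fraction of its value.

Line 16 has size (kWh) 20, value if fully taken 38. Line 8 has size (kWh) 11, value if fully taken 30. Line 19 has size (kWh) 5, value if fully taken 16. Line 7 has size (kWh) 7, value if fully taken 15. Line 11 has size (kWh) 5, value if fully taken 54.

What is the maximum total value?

Sort by value density: Line 11 54/5≈10.8, Line 19 16/5≈3.2, Line 8 30/11≈2.73, Line 7 15/7≈2.14, Line 16 38/20≈1.9.
Line 11: take in full, 5 kWh for value 54 ; 24 left.
Line 19: take in full, 5 kWh for value 16 ; 19 left.
All 11 kWh of Line 8 fit (value 30) ; 8 remain.
Take all of Line 7 (7 kWh, value 15) ; 1 kWh left.
Fill the last 1 kWh with part of Line 16: 1/20 of it earns 1.9.
Total value = 116.9.

116.9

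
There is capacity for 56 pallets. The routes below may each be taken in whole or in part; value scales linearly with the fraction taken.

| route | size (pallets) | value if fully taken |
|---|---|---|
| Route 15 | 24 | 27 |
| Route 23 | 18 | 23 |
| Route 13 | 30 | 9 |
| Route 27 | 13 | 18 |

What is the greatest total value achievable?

68.3

Rank by value-to-size ratio: Route 27 18/13≈1.38, Route 23 23/18≈1.28, Route 15 27/24≈1.12, Route 13 9/30≈0.3.
Route 27: take in full, 13 pallets for value 18 → 43 left.
Take all of Route 23 (18 pallets, value 23) → 25 pallets left.
Take all of Route 15 (24 pallets, value 27) → 1 pallets left.
Fill the last 1 pallets with part of Route 13: 1/30 of it earns 0.3.
Total value = 68.3.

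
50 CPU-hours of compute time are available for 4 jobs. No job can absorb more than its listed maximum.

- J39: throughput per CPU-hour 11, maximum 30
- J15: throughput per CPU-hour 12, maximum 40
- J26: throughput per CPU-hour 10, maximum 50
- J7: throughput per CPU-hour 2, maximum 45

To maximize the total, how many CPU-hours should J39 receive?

10

Highest throughput per CPU-hour first: J15 12 > J39 11 > J26 10 > J7 2.
Give J15 40 to hit its cap of 40 ; 10 left.
Only 10 left; J39 takes them to reach 10.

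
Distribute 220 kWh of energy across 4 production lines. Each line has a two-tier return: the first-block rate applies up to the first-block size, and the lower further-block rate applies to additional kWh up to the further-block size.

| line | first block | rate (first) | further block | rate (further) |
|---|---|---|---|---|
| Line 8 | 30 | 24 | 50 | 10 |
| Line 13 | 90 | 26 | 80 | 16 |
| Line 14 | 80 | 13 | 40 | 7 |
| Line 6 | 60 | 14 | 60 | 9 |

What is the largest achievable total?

4620

Treat each block as its own option and order by rate: Line 13/T1 26 > Line 8/T1 24 > Line 13/T2 16 > Line 6/T1 14 > Line 14/T1 13 > Line 8/T2 10 > Line 6/T2 9 > Line 14/T2 7.
Fill Line 13 T1 block (90 at 26) — 130 left.
Fill Line 8 T1 block (30 at 24) — 100 left.
Fill Line 13 T2 block (80 at 16) — 20 left.
Line 6 T1 at 14: only 20 left, fill 20.
Total = 26×90 + 24×30 + 16×80 + 14×20 = 4620.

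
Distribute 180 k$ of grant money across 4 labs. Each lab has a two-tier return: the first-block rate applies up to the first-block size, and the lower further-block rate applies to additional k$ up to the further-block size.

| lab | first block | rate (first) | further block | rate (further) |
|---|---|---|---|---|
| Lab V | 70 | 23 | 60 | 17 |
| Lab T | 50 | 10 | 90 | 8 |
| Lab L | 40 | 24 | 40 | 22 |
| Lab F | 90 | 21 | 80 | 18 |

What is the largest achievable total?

Order all 8 blocks by rate: Lab L/tier1 24 > Lab V/tier1 23 > Lab L/tier2 22 > Lab F/tier1 21 > Lab F/tier2 18 > Lab V/tier2 17 > Lab T/tier1 10 > Lab T/tier2 8.
Fill Lab L tier1 block (40 at 24) → 140 left.
Lab V tier1 at 23: fill all 70 → 70 left.
Lab L/tier2 (22): +40 → 30 left.
Lab F tier1 at 21: only 30 left, fill 30.
Total = 24×40 + 23×70 + 22×40 + 21×30 = 4080.

4080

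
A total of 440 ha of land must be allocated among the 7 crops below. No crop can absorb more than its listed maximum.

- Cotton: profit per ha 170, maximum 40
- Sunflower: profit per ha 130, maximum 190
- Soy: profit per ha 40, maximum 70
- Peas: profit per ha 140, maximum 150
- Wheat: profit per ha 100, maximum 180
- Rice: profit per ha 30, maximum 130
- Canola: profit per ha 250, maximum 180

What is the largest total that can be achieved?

Highest profit per ha first: Canola 250 > Cotton 170 > Peas 140 > Sunflower 130 > Wheat 100 > Soy 40 > Rice 30.
Canola: +180 to 180 (cap) ; 260 left.
Give Cotton 40 to hit its cap of 40 ; 220 left.
Peas takes 150 to reach its cap of 150 ; 70 left.
Sunflower: +70 (room for 190) → 70. Pool exhausted.
Total = 170×40 + 130×70 + 140×150 + 250×180 = 81900.

81900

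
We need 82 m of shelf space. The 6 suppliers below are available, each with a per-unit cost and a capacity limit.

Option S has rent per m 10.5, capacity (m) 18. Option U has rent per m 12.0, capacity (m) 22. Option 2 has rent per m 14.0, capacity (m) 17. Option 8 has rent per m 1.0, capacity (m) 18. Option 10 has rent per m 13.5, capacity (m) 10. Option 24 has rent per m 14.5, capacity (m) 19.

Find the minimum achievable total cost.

Cheapest first:
Take 18 from Option 8 at 1.0 ; need 64 more.
Option S (10.5): use full 18 ; 46 m to go.
Take 22 from Option U at 12.0 ; need 24 more.
Option 10 (13.5): use full 10 ; 14 m to go.
Option 2 (14.0): take the remaining 14 ; done.
Option 24: unused.
Cost = 18×1.0 + 18×10.5 + 22×12.0 + 10×13.5 + 14×14.0 = 802.

802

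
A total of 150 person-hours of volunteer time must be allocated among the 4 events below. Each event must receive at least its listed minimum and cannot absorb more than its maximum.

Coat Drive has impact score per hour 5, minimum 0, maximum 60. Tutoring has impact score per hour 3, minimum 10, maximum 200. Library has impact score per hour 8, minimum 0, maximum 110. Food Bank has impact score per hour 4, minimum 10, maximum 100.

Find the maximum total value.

1050

Meeting every minimum uses 0+10+0+10 = 20 person-hours, leaving 130.
Order the events by impact score per hour: Library 8 > Coat Drive 5 > Food Bank 4 > Tutoring 3.
Give Library 110 more to hit its cap of 110 ; 20 left.
Coat Drive: +20 (room for 60) → 20. Pool exhausted.
Total = 5×20 + 3×10 + 8×110 + 4×10 = 1050.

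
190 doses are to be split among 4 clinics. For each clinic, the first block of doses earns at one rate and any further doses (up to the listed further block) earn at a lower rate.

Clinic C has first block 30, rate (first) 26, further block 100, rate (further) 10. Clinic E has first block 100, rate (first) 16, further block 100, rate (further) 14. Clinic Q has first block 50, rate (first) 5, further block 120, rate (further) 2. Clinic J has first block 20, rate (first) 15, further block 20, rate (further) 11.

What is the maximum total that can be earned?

3240

Order all 8 blocks by rate: Clinic C/tier1 26 > Clinic E/tier1 16 > Clinic J/tier1 15 > Clinic E/tier2 14 > Clinic J/tier2 11 > Clinic C/tier2 10 > Clinic Q/tier1 5 > Clinic Q/tier2 2.
Clinic C/tier1 (26): +30 ; 160 left.
Clinic E/tier1 (16): +100 ; 60 left.
Clinic J/tier1 (15): +20 ; 40 left.
40 remain; put them into Clinic E tier2 at 14.
Total = 26×30 + 16×100 + 15×20 + 14×40 = 3240.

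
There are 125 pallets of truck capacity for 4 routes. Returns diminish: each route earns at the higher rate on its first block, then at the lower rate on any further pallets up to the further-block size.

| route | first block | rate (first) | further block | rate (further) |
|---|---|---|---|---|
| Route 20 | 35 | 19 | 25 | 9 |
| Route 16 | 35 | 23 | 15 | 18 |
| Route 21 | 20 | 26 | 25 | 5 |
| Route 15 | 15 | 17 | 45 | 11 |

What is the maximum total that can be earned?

2570

Rank every tier by rate: Route 21/T1 26 > Route 16/T1 23 > Route 20/T1 19 > Route 16/T2 18 > Route 15/T1 17 > Route 15/T2 11 > Route 20/T2 9 > Route 21/T2 5.
Route 21 T1 at 26: fill all 20 — 105 left.
Route 16/T1 (23): +35 — 70 left.
Route 20 T1 at 19: fill all 35 — 35 left.
Route 16 T2 at 18: fill all 15 — 20 left.
Fill Route 15 T1 block (15 at 17) — 5 left.
Route 15 T2 at 11: only 5 left, fill 5.
Total = 26×20 + 23×35 + 19×35 + 18×15 + 17×15 + 11×5 = 2570.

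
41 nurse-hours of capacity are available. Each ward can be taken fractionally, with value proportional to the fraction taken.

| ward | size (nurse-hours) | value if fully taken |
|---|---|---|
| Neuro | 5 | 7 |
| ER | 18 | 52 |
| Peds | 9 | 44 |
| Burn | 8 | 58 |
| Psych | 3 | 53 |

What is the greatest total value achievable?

Rank by value-to-size ratio: Psych 53/3≈17.7, Burn 58/8≈7.25, Peds 44/9≈4.89, ER 52/18≈2.89, Neuro 7/5≈1.4.
Take all of Psych (3 nurse-hours, value 53) ; 38 nurse-hours left.
Take all of Burn (8 nurse-hours, value 58) ; 30 nurse-hours left.
Peds: take in full, 9 nurse-hours for value 44 ; 21 left.
ER: take in full, 18 nurse-hours for value 52 ; 3 left.
Only 3 nurse-hours remain; take 3/5 of Neuro for value 7×3/5 = 4.2.
Total value = 211.2.

211.2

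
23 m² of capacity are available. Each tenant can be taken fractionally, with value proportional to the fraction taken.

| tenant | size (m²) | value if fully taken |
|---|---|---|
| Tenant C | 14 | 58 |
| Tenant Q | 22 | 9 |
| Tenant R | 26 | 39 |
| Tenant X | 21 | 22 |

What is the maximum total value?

Best value per unit of size first: Tenant C 58/14≈4.14, Tenant R 39/26≈1.5, Tenant X 22/21≈1.05, Tenant Q 9/22≈0.409.
Take all of Tenant C (14 m², value 58) ; 9 m² left.
9 m² left: a 9/26 share of Tenant R gives 39×9/26 = 13.5.
Total value = 71.5.

71.5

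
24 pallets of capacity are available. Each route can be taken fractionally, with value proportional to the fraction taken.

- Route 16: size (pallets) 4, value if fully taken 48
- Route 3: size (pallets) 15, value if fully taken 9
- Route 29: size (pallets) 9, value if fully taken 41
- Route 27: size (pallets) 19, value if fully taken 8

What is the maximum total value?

Sort by value density: Route 16 48/4≈12, Route 29 41/9≈4.56, Route 3 9/15≈0.6, Route 27 8/19≈0.421.
Route 16: take in full, 4 pallets for value 48 — 20 left.
All 9 pallets of Route 29 fit (value 41) — 11 remain.
11 pallets left: a 11/15 share of Route 3 gives 9×11/15 = 6.6.
Total value = 95.6.

95.6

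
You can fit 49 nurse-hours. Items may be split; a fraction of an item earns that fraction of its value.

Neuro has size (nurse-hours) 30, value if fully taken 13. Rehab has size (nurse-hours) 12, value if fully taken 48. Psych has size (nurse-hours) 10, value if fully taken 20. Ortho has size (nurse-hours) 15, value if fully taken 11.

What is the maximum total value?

Best value per unit of size first: Rehab 48/12≈4, Psych 20/10≈2, Ortho 11/15≈0.733, Neuro 13/30≈0.433.
All 12 nurse-hours of Rehab fit (value 48) → 37 remain.
Take all of Psych (10 nurse-hours, value 20) → 27 nurse-hours left.
All 15 nurse-hours of Ortho fit (value 11) → 12 remain.
Fill the last 12 nurse-hours with part of Neuro: 12/30 of it earns 5.2.
Total value = 84.2.

84.2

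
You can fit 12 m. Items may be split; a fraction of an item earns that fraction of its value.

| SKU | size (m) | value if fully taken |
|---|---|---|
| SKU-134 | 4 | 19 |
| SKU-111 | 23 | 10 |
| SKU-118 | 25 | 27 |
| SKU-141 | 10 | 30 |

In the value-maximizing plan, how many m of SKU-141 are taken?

8

Sort by value density: SKU-134 19/4≈4.75, SKU-141 30/10≈3, SKU-118 27/25≈1.08, SKU-111 10/23≈0.435.
Take all of SKU-134 (4 m, value 19) — 8 m left.
Only 8 m remain; take 8/10 of SKU-141 for value 30×8/10 = 24.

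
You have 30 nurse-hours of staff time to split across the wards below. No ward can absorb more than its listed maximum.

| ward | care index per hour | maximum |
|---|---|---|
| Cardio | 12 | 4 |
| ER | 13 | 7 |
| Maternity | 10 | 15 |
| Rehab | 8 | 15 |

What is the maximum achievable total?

321

Order the wards by care index per hour: ER 13 > Cardio 12 > Maternity 10 > Rehab 8.
ER takes 7 to reach its cap of 7 ; 23 left.
Cardio takes 4 to reach its cap of 4 ; 19 left.
Maternity takes 15 to reach its cap of 15 ; 4 left.
Only 4 left; Rehab takes them to reach 4.
Total = 12×4 + 13×7 + 10×15 + 8×4 = 321.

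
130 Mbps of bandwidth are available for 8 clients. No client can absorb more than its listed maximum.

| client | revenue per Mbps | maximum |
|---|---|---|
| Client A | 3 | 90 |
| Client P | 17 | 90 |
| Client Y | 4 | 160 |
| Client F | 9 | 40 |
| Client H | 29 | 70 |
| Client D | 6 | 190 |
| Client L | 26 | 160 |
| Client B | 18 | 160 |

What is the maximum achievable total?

Order the clients by revenue per Mbps: Client H 29 > Client L 26 > Client B 18 > Client P 17 > Client F 9 > Client D 6 > Client Y 4 > Client A 3.
Give Client H 70 to hit its cap of 70 — 60 left.
Client L: +60 (room for 160) → 60. Pool exhausted.
Total = 29×70 + 26×60 = 3590.

3590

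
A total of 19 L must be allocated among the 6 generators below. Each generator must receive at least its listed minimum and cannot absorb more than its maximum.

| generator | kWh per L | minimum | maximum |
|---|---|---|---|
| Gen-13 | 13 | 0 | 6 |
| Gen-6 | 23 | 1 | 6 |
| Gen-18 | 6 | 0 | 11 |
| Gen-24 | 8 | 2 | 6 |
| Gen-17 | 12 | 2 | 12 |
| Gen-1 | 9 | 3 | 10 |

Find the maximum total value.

Meeting every minimum uses 0+1+0+2+2+3 = 8 L, leaving 11.
Order the generators by kWh per L: Gen-6 23 > Gen-13 13 > Gen-17 12 > Gen-1 9 > Gen-24 8 > Gen-18 6.
Give Gen-6 5 more to hit its cap of 6 — 6 left.
Give Gen-13 6 more to hit its cap of 6 — 0 left.
Total = 13×6 + 23×6 + 8×2 + 12×2 + 9×3 = 283.

283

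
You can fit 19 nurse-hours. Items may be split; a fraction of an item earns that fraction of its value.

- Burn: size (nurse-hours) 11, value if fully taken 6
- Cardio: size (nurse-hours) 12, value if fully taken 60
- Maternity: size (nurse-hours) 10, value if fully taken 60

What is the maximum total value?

105

Rank by value-to-size ratio: Maternity 60/10≈6, Cardio 60/12≈5, Burn 6/11≈0.545.
Take all of Maternity (10 nurse-hours, value 60) ; 9 nurse-hours left.
Only 9 nurse-hours remain; take 9/12 of Cardio for value 60×9/12 = 45.
Total value = 105.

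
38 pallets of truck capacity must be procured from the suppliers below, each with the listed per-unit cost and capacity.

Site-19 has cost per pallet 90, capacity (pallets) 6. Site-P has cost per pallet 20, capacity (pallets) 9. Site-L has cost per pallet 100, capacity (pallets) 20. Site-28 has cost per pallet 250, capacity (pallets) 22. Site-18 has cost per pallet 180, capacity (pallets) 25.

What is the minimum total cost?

Cheapest first:
Take 9 from Site-P at 20 → need 29 more.
Site-19 (90): use full 6 → 23 pallets to go.
Site-L (100): use full 20 → 3 pallets to go.
Site-18 (180): take the remaining 3 → done.
Site-28: unused.
Cost = 9×20 + 6×90 + 20×100 + 3×180 = 3260.

3260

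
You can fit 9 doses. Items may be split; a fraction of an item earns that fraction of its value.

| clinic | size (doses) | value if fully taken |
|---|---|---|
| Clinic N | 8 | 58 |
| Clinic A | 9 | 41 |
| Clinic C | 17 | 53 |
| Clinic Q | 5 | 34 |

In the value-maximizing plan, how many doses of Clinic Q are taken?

Sort by value density: Clinic N 58/8≈7.25, Clinic Q 34/5≈6.8, Clinic A 41/9≈4.56, Clinic C 53/17≈3.12.
All 8 doses of Clinic N fit (value 58) → 1 remain.
Only 1 doses remain; take 1/5 of Clinic Q for value 34×1/5 = 6.8.

1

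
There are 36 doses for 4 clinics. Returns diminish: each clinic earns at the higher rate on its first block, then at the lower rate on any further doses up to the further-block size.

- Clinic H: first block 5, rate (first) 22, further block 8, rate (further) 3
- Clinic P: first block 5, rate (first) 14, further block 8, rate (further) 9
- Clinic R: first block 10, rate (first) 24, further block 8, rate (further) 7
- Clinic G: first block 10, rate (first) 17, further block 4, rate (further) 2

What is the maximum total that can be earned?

644

Treat each block as its own option and order by rate: Clinic R/first 24 > Clinic H/first 22 > Clinic G/first 17 > Clinic P/first 14 > Clinic P/second 9 > Clinic R/second 7 > Clinic H/second 3 > Clinic G/second 2.
Fill Clinic R first block (10 at 24) ; 26 left.
Fill Clinic H first block (5 at 22) ; 21 left.
Clinic G first at 17: fill all 10 ; 11 left.
Clinic P first at 14: fill all 5 ; 6 left.
Clinic P/second: +6 of 8 at 9; pool empty.
Total = 24×10 + 22×5 + 17×10 + 14×5 + 9×6 = 644.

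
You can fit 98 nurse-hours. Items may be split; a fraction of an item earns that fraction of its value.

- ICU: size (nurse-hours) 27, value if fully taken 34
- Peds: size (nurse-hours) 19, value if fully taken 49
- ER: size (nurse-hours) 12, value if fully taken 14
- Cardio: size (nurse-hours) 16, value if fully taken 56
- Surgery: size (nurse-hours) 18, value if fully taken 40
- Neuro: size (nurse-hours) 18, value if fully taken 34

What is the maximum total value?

Best value per unit of size first: Cardio 56/16≈3.5, Peds 49/19≈2.58, Surgery 40/18≈2.22, Neuro 34/18≈1.89, ICU 34/27≈1.26, ER 14/12≈1.17.
Cardio: take in full, 16 nurse-hours for value 56 — 82 left.
All 19 nurse-hours of Peds fit (value 49) — 63 remain.
Surgery: take in full, 18 nurse-hours for value 40 — 45 left.
Take all of Neuro (18 nurse-hours, value 34) — 27 nurse-hours left.
Take all of ICU (27 nurse-hours, value 34) — 0 nurse-hours left.
Total value = 213.

213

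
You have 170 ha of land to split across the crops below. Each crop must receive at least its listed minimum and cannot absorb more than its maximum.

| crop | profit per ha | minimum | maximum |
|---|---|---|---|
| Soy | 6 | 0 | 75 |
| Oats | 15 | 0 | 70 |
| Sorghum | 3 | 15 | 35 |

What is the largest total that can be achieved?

Meeting every minimum uses 0+0+15 = 15 ha, leaving 155.
Highest profit per ha first: Oats 15 > Soy 6 > Sorghum 3.
Give Oats 70 more to hit its cap of 70 → 85 left.
Give Soy 75 more to hit its cap of 75 → 10 left.
Sorghum has room for 20 more but only 10 remain, so it gets 25.
Total = 6×75 + 15×70 + 3×25 = 1575.

1575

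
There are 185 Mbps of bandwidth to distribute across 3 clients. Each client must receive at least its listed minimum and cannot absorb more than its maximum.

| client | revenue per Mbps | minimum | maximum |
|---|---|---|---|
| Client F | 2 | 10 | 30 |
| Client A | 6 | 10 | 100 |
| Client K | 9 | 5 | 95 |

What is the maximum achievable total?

Meeting every minimum uses 10+10+5 = 25 Mbps, leaving 160.
Highest revenue per Mbps first: Client K 9 > Client A 6 > Client F 2.
Client K takes 90 more to reach its cap of 95 ; 70 left.
Only 70 left; Client A takes them to reach 80.
Total = 2×10 + 6×80 + 9×95 = 1355.

1355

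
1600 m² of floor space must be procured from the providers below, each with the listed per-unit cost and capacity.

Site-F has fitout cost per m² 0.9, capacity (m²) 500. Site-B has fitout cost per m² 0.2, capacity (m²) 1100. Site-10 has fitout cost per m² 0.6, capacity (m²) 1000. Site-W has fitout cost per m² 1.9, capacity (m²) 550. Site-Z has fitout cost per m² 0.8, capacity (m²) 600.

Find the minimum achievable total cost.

520

Use providers in increasing cost order.
Site-B (0.2): use full 1100 → 500 m² to go.
Site-10 (0.6): take the remaining 500 → done.
Site-Z, Site-F, Site-W: unused.
Cost = 1100×0.2 + 500×0.6 = 520.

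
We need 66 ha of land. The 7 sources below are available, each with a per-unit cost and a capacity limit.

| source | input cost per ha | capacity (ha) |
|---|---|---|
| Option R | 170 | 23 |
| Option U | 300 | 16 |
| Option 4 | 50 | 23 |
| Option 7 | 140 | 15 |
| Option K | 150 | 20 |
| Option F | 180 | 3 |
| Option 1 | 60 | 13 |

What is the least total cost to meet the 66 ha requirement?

6280

Cheapest first:
Option 4 at 50: take all 23 ha → 43 still needed.
Take 13 from Option 1 at 60 → need 30 more.
Option 7 (140): use full 15 → 15 ha to go.
Option K (150): take the remaining 15 → done.
Option R, Option F, Option U: unused.
Cost = 23×50 + 13×60 + 15×140 + 15×150 = 6280.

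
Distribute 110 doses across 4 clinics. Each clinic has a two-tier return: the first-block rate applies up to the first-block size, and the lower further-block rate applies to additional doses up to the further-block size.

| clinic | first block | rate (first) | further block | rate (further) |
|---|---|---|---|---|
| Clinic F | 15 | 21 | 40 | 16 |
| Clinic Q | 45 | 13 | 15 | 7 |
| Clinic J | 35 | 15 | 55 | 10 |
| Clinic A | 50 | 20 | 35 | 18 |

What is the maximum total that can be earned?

Treat each block as its own option and order by rate: Clinic F/first 21 > Clinic A/first 20 > Clinic A/second 18 > Clinic F/second 16 > Clinic J/first 15 > Clinic Q/first 13 > Clinic J/second 10 > Clinic Q/second 7.
Clinic F first at 21: fill all 15 ; 95 left.
Fill Clinic A first block (50 at 20) ; 45 left.
Clinic A/second (18): +35 ; 10 left.
10 remain; put them into Clinic F second at 16.
Total = 21×15 + 20×50 + 18×35 + 16×10 = 2105.

2105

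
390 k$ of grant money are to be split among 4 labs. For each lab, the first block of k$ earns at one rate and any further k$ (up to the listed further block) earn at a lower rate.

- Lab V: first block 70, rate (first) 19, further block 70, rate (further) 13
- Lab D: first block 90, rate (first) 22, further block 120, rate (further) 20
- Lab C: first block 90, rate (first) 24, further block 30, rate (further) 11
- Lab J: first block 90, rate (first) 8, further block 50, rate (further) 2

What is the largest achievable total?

8130

Treat each block as its own option and order by rate: Lab C/tier1 24 > Lab D/tier1 22 > Lab D/tier2 20 > Lab V/tier1 19 > Lab V/tier2 13 > Lab C/tier2 11 > Lab J/tier1 8 > Lab J/tier2 2.
Lab C/tier1 (24): +90 — 300 left.
Lab D tier1 at 22: fill all 90 — 210 left.
Fill Lab D tier2 block (120 at 20) — 90 left.
Lab V tier1 at 19: fill all 70 — 20 left.
Lab V tier2 at 13: only 20 left, fill 20.
Total = 24×90 + 22×90 + 20×120 + 19×70 + 13×20 = 8130.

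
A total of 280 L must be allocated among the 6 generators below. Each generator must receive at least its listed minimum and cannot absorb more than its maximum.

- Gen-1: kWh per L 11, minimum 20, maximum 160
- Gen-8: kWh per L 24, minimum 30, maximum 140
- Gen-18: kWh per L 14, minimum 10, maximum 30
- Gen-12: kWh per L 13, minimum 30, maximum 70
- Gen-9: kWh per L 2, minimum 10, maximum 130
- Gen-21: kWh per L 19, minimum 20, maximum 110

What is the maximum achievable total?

5460

Meeting every minimum uses 20+30+10+30+10+20 = 120 L, leaving 160.
Order the generators by kWh per L: Gen-8 24 > Gen-21 19 > Gen-18 14 > Gen-12 13 > Gen-1 11 > Gen-9 2.
Give Gen-8 110 more to hit its cap of 140 → 50 left.
Gen-21: +50 (room for 90) → 70. Pool exhausted.
Total = 11×20 + 24×140 + 14×10 + 13×30 + 2×10 + 19×70 = 5460.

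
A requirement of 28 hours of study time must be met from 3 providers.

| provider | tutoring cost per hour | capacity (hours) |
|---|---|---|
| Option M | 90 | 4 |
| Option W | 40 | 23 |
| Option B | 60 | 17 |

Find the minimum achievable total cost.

1220

Fill from the cheapest provider first.
Option W at 40: take all 23 hours ; 5 still needed.
Option B (60): take the remaining 5 ; done.
Option M: unused.
Cost = 23×40 + 5×60 = 1220.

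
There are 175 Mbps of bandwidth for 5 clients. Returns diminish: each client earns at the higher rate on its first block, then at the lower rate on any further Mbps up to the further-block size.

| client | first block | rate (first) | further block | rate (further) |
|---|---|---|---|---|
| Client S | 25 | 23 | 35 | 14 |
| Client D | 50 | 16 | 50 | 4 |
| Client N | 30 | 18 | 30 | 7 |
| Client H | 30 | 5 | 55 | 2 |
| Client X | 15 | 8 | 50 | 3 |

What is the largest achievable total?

2665

Order all 10 blocks by rate: Client S/first 23 > Client N/first 18 > Client D/first 16 > Client S/second 14 > Client X/first 8 > Client N/second 7 > Client H/first 5 > Client D/second 4 > Client X/second 3 > Client H/second 2.
Client S first at 23: fill all 25 → 150 left.
Client N first at 18: fill all 30 → 120 left.
Client D first at 16: fill all 50 → 70 left.
Fill Client S second block (35 at 14) → 35 left.
Client X/first (8): +15 → 20 left.
20 remain; put them into Client N second at 7.
Total = 23×25 + 18×30 + 16×50 + 14×35 + 8×15 + 7×20 = 2665.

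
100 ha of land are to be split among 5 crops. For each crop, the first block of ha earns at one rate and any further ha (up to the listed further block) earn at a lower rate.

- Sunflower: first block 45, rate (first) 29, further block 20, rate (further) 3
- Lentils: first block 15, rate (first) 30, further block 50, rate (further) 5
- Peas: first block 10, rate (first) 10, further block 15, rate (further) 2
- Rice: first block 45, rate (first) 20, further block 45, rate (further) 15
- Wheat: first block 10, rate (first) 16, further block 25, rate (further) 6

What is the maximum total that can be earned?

2555

Rank every tier by rate: Lentils/first 30 > Sunflower/first 29 > Rice/first 20 > Wheat/first 16 > Rice/second 15 > Peas/first 10 > Wheat/second 6 > Lentils/second 5 > Sunflower/second 3 > Peas/second 2.
Lentils/first (30): +15 — 85 left.
Sunflower first at 29: fill all 45 — 40 left.
40 remain; put them into Rice first at 20.
Total = 30×15 + 29×45 + 20×40 = 2555.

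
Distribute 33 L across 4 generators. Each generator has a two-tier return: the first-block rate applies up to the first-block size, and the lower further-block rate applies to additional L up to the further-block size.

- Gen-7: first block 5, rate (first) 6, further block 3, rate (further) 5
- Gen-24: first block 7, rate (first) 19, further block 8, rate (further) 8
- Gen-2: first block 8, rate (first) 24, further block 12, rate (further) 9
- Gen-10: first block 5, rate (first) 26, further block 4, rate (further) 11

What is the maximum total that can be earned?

Rank every tier by rate: Gen-10/first 26 > Gen-2/first 24 > Gen-24/first 19 > Gen-10/second 11 > Gen-2/second 9 > Gen-24/second 8 > Gen-7/first 6 > Gen-7/second 5.
Fill Gen-10 first block (5 at 26) ; 28 left.
Fill Gen-2 first block (8 at 24) ; 20 left.
Fill Gen-24 first block (7 at 19) ; 13 left.
Gen-10 second at 11: fill all 4 ; 9 left.
9 remain; put them into Gen-2 second at 9.
Total = 26×5 + 24×8 + 19×7 + 11×4 + 9×9 = 580.

580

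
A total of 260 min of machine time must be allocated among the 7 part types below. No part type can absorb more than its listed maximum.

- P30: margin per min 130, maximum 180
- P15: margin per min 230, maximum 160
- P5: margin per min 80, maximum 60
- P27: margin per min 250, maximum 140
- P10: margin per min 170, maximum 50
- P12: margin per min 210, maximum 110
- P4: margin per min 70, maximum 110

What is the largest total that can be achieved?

62600

Highest margin per min first: P27 250 > P15 230 > P12 210 > P10 170 > P30 130 > P5 80 > P4 70.
Give P27 140 to hit its cap of 140 — 120 left.
P15: +120 (room for 160) → 120. Pool exhausted.
Total = 230×120 + 250×140 = 62600.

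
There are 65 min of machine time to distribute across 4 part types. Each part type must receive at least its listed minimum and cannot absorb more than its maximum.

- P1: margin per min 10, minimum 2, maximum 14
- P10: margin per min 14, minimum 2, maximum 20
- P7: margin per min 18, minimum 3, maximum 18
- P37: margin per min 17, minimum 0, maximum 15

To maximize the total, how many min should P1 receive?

12

Meeting every minimum uses 2+2+3+0 = 7 min, leaving 58.
Highest margin per min first: P7 18 > P37 17 > P10 14 > P1 10.
P7: +15 to 18 (cap) — 43 left.
Give P37 15 more to hit its cap of 15 — 28 left.
Give P10 18 more to hit its cap of 20 — 10 left.
P1 has room for 12 more but only 10 remain, so it gets 12.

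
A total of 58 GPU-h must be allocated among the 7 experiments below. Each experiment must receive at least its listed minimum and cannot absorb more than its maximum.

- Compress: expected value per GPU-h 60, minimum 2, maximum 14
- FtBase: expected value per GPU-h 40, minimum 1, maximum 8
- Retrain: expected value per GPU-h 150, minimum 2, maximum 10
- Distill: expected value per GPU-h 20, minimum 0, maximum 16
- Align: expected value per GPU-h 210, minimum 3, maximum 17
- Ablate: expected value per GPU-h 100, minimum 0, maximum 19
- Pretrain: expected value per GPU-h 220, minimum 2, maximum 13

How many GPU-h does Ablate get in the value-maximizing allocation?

Meeting every minimum uses 2+1+2+0+3+0+2 = 10 GPU-h, leaving 48.
Rank by expected value per GPU-h: Pretrain 220 > Align 210 > Retrain 150 > Ablate 100 > Compress 60 > FtBase 40 > Distill 20.
Pretrain takes 11 more to reach its cap of 13 → 37 left.
Align: +14 to 17 (cap) → 23 left.
Retrain takes 8 more to reach its cap of 10 → 15 left.
Ablate has room for 19 more but only 15 remain, so it gets 15.

15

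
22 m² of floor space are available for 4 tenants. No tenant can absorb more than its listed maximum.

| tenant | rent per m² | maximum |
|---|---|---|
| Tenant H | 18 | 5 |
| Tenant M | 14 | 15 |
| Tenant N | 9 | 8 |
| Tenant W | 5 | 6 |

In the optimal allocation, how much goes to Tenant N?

2

Order the tenants by rent per m²: Tenant H 18 > Tenant M 14 > Tenant N 9 > Tenant W 5.
Tenant H: +5 to 5 (cap) ; 17 left.
Give Tenant M 15 to hit its cap of 15 ; 2 left.
Tenant N has room for 8 but only 2 remain, so it gets 2.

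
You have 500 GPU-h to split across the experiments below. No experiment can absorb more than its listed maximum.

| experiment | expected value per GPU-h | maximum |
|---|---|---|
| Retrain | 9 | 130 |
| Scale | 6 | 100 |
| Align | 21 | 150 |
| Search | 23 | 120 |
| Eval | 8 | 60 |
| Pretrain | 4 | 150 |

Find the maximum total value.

Order the experiments by expected value per GPU-h: Search 23 > Align 21 > Retrain 9 > Eval 8 > Scale 6 > Pretrain 4.
Search: +120 to 120 (cap) — 380 left.
Give Align 150 to hit its cap of 150 — 230 left.
Retrain takes 130 to reach its cap of 130 — 100 left.
Give Eval 60 to hit its cap of 60 — 40 left.
Scale has room for 100 but only 40 remain, so it gets 40.
Total = 9×130 + 6×40 + 21×150 + 23×120 + 8×60 = 7800.

7800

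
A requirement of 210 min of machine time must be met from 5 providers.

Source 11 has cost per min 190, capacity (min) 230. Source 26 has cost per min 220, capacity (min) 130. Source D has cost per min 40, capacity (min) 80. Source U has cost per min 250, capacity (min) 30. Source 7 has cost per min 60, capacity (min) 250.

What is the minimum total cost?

11000

Fill from the cheapest provider first.
Take 80 from Source D at 40 — need 130 more.
Take 130 from Source 7 at 60 to finish.
Source 11, Source 26, Source U: unused.
Cost = 80×40 + 130×60 = 11000.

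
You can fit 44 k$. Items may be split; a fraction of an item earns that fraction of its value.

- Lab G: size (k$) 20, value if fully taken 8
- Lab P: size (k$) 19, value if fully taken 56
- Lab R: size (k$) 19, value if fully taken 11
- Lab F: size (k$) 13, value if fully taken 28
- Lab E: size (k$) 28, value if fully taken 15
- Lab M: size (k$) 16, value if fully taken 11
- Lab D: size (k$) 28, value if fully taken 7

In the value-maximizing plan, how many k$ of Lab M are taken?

Best value per unit of size first: Lab P 56/19≈2.95, Lab F 28/13≈2.15, Lab M 11/16≈0.688, Lab R 11/19≈0.579, Lab E 15/28≈0.536, Lab G 8/20≈0.4, Lab D 7/28≈0.25.
Take all of Lab P (19 k$, value 56) ; 25 k$ left.
Lab F: take in full, 13 k$ for value 28 ; 12 left.
Only 12 k$ remain; take 12/16 of Lab M for value 11×12/16 = 8.25.

12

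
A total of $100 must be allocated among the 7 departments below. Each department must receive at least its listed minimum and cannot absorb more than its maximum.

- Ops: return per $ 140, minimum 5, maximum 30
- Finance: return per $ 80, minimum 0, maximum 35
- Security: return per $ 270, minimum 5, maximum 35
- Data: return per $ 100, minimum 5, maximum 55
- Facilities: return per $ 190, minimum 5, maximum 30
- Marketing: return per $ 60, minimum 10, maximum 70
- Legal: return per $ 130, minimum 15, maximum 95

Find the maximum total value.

18900

Meeting every minimum uses 5+0+5+5+5+10+15 = 45 $, leaving 55.
Highest return per $ first: Security 270 > Facilities 190 > Ops 140 > Legal 130 > Data 100 > Finance 80 > Marketing 60.
Security: +30 to 35 (cap) — 25 left.
Facilities: +25 to 30 (cap) — 0 left.
Total = 140×5 + 270×35 + 100×5 + 190×30 + 60×10 + 130×15 = 18900.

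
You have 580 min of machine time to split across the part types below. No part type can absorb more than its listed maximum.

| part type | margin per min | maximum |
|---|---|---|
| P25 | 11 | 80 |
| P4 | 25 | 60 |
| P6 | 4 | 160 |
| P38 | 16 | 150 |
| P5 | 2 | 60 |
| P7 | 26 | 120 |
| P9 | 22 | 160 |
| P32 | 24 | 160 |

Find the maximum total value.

Rank by margin per min: P7 26 > P4 25 > P32 24 > P9 22 > P38 16 > P25 11 > P6 4 > P5 2.
P7: +120 to 120 (cap) — 460 left.
P4 takes 60 to reach its cap of 60 — 400 left.
P32 takes 160 to reach its cap of 160 — 240 left.
P9: +160 to 160 (cap) — 80 left.
P38: +80 (room for 150) → 80. Pool exhausted.
Total = 25×60 + 16×80 + 26×120 + 22×160 + 24×160 = 13260.

13260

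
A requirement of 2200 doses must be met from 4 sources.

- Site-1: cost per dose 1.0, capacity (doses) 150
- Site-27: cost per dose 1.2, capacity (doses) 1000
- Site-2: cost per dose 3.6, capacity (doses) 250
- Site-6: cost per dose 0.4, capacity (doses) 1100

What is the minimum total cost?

Fill from the cheapest source first.
Site-6 (0.4): use full 1100 — 1100 doses to go.
Take 150 from Site-1 at 1.0 — need 950 more.
Take 950 from Site-27 at 1.2 to finish.
Site-2: unused.
Cost = 1100×0.4 + 150×1.0 + 950×1.2 = 1730.

1730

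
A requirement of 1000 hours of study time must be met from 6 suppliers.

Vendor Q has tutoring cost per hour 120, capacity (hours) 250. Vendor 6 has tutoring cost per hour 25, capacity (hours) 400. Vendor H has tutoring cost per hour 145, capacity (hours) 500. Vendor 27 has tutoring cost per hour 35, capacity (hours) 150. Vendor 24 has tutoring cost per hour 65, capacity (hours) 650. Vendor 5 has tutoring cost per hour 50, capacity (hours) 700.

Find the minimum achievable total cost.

37750

Use suppliers in increasing cost order.
Vendor 6 (25): use full 400 — 600 hours to go.
Vendor 27 (35): use full 150 — 450 hours to go.
Vendor 5 (50): take the remaining 450 — done.
Vendor 24, Vendor Q, Vendor H: unused.
Cost = 400×25 + 150×35 + 450×50 = 37750.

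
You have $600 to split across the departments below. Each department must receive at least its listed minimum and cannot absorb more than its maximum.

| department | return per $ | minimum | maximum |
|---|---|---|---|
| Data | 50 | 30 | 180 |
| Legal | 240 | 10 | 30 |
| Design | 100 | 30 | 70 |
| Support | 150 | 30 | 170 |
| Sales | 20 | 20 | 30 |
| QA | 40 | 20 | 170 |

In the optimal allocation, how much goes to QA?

Meeting every minimum uses 30+10+30+30+20+20 = 140 $, leaving 460.
Highest return per $ first: Legal 240 > Support 150 > Design 100 > Data 50 > QA 40 > Sales 20.
Give Legal 20 more to hit its cap of 30 — 440 left.
Support takes 140 more to reach its cap of 170 — 300 left.
Give Design 40 more to hit its cap of 70 — 260 left.
Data takes 150 more to reach its cap of 180 — 110 left.
Only 110 left; QA takes them to reach 130.

130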